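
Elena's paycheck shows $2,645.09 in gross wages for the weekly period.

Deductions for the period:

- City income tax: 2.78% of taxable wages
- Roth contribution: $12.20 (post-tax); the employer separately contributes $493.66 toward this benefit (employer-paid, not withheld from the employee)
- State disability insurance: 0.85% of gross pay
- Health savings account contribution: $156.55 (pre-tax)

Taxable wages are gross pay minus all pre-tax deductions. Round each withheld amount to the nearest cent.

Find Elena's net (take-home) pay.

Health savings account contribution: $156.55
Taxable wages = $2,645.09 − $156.55 = $2,488.54
City income tax: $2,488.54 × 0.0278 = $69.18
State disability insurance: $2,645.09 × 0.0085 = $22.48
Roth contribution: $12.20
(Employer's $493.66 toward Roth contribution is not withheld from the employee.)
Total deductions = $156.55 + $69.18 + $22.48 + $12.20 = $260.41
Net pay = $2,645.09 − $260.41 = $2,384.68

$2,384.68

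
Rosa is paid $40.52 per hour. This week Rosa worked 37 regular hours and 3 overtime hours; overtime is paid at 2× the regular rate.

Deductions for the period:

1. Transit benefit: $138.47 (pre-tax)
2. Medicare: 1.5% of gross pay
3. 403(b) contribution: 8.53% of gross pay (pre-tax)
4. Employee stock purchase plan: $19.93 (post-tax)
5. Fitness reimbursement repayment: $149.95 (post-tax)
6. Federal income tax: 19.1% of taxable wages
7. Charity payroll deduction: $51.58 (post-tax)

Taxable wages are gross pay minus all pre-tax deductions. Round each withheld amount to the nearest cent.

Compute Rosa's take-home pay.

$929.71

Regular pay: 37 × $40.52 = $1,499.24
Overtime pay: 3 × $40.52 × 2 = $243.12
Gross pay = $1,499.24 + $243.12 = $1,742.36
Transit benefit: $138.47
403(b) contribution: $1,742.36 × 0.0853 = $148.62
Pre-tax total = $138.47 + $148.62 = $287.09
Taxable wages = $1,742.36 − $287.09 = $1,455.27
Federal income tax: $1,455.27 × 0.191 = $277.96
Medicare: $1,742.36 × 0.015 = $26.14
Fitness reimbursement repayment: $149.95
Charity payroll deduction: $51.58
Employee stock purchase plan: $19.93
Total deductions = $138.47 + $148.62 + $277.96 + $26.14 + $149.95 + $51.58 + $19.93 = $812.65
Net pay = $1,742.36 − $812.65 = $929.71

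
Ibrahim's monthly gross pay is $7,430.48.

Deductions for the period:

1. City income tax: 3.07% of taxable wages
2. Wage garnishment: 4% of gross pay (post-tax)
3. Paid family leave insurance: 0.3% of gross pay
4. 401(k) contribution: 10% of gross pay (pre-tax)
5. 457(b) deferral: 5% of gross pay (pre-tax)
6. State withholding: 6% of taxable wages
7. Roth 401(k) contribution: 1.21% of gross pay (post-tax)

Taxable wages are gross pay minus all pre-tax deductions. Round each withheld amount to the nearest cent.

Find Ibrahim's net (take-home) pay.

$5,333.64

401(k) contribution: $7,430.48 × 0.1 = $743.05
457(b) deferral: $7,430.48 × 0.05 = $371.52
Pre-tax total = $743.05 + $371.52 = $1,114.57
Taxable wages = $7,430.48 − $1,114.57 = $6,315.91
City income tax: $6,315.91 × 0.0307 = $193.90
State withholding: $6,315.91 × 0.06 = $378.95
Paid family leave insurance: $7,430.48 × 0.003 = $22.29
Wage garnishment: $7,430.48 × 0.04 = $297.22
Roth 401(k) contribution: $7,430.48 × 0.0121 = $89.91
Total deductions = $743.05 + $371.52 + $193.90 + $378.95 + $22.29 + $297.22 + $89.91 = $2,096.84
Net pay = $7,430.48 − $2,096.84 = $5,333.64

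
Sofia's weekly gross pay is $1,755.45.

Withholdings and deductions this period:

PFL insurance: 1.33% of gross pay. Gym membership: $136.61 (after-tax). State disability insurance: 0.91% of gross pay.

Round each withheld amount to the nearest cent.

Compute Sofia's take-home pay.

$1,579.52

PFL insurance: $1,755.45 × 0.0133 = $23.35
State disability insurance: $1,755.45 × 0.0091 = $15.97
Gym membership: $136.61
Total deductions = $23.35 + $15.97 + $136.61 = $175.93
Net pay = $1,755.45 − $175.93 = $1,579.52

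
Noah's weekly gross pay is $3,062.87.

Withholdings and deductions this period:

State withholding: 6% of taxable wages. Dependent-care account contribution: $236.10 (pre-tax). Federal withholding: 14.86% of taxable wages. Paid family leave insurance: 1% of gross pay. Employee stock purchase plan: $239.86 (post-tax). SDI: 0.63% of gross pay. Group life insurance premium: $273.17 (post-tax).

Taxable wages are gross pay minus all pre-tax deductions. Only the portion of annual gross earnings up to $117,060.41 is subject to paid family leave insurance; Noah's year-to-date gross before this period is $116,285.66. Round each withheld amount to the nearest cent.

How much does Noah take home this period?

$1,697.02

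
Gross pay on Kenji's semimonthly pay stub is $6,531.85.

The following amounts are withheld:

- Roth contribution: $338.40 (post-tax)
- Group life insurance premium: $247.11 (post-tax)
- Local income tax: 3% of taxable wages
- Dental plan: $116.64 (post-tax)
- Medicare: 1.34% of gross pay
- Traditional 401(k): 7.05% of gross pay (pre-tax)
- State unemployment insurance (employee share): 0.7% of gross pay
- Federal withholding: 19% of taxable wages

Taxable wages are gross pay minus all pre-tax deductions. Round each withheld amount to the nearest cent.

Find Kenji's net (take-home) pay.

Traditional 401(k): $6,531.85 × 0.0705 = $460.50
Taxable wages = $6,531.85 − $460.50 = $6,071.35
Federal withholding: $6,071.35 × 0.19 = $1,153.56
Local income tax: $6,071.35 × 0.03 = $182.14
State unemployment insurance (employee share): $6,531.85 × 0.007 = $45.72
Medicare: $6,531.85 × 0.0134 = $87.53
Group life insurance premium: $247.11
Roth contribution: $338.40
Dental plan: $116.64
Total deductions = $460.50 + $1,153.56 + $182.14 + $45.72 + $87.53 + $247.11 + $338.40 + $116.64 = $2,631.60
Net pay = $6,531.85 − $2,631.60 = $3,900.25

$3,900.25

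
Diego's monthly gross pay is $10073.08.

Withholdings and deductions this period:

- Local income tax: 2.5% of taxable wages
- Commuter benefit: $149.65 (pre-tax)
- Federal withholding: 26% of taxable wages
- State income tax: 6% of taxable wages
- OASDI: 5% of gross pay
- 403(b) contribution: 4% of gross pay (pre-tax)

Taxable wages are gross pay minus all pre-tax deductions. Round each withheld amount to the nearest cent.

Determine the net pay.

$5732.29

Commuter benefit: $149.65
403(b) contribution: $10073.08 × 0.04 = $402.92
Pre-tax total = $149.65 + $402.92 = $552.57
Taxable wages = $10073.08 − $552.57 = $9520.51
Federal withholding: $9520.51 × 0.26 = $2475.33
State income tax: $9520.51 × 0.06 = $571.23
Local income tax: $9520.51 × 0.025 = $238.01
OASDI: $10073.08 × 0.05 = $503.65
Total deductions = $149.65 + $402.92 + $2475.33 + $571.23 + $238.01 + $503.65 = $4340.79
Net pay = $10073.08 − $4340.79 = $5732.29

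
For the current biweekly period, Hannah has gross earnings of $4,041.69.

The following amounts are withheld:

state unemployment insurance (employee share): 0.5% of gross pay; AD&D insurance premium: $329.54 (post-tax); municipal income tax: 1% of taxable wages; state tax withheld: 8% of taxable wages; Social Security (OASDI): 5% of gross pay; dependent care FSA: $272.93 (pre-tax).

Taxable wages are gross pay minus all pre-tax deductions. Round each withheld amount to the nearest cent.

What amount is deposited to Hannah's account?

Dependent care FSA: $272.93
Taxable wages = $4,041.69 − $272.93 = $3,768.76
State tax withheld: $3,768.76 × 0.08 = $301.50
Municipal income tax: $3,768.76 × 0.01 = $37.69
Social Security (OASDI): $4,041.69 × 0.05 = $202.08
State unemployment insurance (employee share): $4,041.69 × 0.005 = $20.21
AD&D insurance premium: $329.54
Total deductions = $272.93 + $301.50 + $37.69 + $202.08 + $20.21 + $329.54 = $1,163.95
Net pay = $4,041.69 − $1,163.95 = $2,877.74

$2,877.74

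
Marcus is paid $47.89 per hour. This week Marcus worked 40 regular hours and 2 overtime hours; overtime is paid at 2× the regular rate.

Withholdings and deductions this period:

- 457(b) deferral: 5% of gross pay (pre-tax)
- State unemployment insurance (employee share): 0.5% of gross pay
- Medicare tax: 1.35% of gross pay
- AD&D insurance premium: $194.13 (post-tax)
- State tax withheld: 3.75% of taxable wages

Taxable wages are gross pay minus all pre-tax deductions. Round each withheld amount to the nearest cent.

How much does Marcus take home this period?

Regular pay: 40 × $47.89 = $1915.60
Overtime pay: 2 × $47.89 × 2 = $191.56
Gross pay = $1915.60 + $191.56 = $2107.16
457(b) deferral: $2107.16 × 0.05 = $105.36
Taxable wages = $2107.16 − $105.36 = $2001.80
State tax withheld: $2001.80 × 0.0375 = $75.07
State unemployment insurance (employee share): $2107.16 × 0.005 = $10.54
Medicare tax: $2107.16 × 0.0135 = $28.45
AD&D insurance premium: $194.13
Total deductions = $105.36 + $75.07 + $10.54 + $28.45 + $194.13 = $413.55
Net pay = $2107.16 − $413.55 = $1693.61

$1693.61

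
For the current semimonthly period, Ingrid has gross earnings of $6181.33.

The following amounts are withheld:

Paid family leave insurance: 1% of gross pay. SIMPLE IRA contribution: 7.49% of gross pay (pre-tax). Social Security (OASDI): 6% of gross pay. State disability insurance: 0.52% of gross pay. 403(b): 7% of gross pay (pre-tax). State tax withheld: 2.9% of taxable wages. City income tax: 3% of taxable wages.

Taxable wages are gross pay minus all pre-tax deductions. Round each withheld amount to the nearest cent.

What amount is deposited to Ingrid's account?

$4508.98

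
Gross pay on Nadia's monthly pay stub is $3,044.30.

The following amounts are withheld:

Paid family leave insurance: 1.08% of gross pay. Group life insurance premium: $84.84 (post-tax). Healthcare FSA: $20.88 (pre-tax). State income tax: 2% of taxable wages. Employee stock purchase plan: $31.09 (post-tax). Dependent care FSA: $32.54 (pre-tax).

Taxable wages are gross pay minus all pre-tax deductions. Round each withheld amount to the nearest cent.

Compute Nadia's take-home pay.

Healthcare FSA: $20.88
Dependent care FSA: $32.54
Pre-tax total = $20.88 + $32.54 = $53.42
Taxable wages = $3,044.30 − $53.42 = $2,990.88
State income tax: $2,990.88 × 0.02 = $59.82
Paid family leave insurance: $3,044.30 × 0.0108 = $32.88
Group life insurance premium: $84.84
Employee stock purchase plan: $31.09
Total deductions = $20.88 + $32.54 + $59.82 + $32.88 + $84.84 + $31.09 = $262.05
Net pay = $3,044.30 − $262.05 = $2,782.25

$2,782.25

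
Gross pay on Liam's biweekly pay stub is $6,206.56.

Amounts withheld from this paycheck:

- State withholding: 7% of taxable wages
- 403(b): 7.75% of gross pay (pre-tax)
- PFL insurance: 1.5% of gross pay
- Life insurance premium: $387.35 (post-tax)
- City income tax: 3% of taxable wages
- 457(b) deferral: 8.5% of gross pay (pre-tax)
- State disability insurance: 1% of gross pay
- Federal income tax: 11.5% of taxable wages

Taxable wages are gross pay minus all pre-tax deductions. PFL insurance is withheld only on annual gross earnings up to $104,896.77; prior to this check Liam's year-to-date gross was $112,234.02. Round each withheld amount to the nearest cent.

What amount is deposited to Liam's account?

$3,631.00

457(b) deferral: $6,206.56 × 0.085 = $527.56
403(b): $6,206.56 × 0.0775 = $481.01
Pre-tax total = $527.56 + $481.01 = $1,008.57
Taxable wages = $6,206.56 − $1,008.57 = $5,197.99
Federal income tax: $5,197.99 × 0.115 = $597.77
City income tax: $5,197.99 × 0.03 = $155.94
State withholding: $5,197.99 × 0.07 = $363.86
State disability insurance: $6,206.56 × 0.01 = $62.07
PFL insurance: annual cap $104,896.77 already reached (YTD $112,234.02), so $0.00
Life insurance premium: $387.35
Total deductions = $527.56 + $481.01 + $597.77 + $155.94 + $363.86 + $62.07 + $0.00 + $387.35 = $2,575.56
Net pay = $6,206.56 − $2,575.56 = $3,631.00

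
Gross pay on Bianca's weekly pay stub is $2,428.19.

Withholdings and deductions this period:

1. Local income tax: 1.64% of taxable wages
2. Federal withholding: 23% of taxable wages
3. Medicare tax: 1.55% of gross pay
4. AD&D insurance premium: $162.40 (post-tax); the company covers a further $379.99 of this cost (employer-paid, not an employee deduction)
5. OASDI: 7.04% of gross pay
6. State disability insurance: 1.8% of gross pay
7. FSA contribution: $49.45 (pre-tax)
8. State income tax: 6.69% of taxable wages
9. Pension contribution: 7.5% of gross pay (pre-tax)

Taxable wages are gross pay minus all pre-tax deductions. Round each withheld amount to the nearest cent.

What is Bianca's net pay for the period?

Pension contribution: $2,428.19 × 0.075 = $182.11
FSA contribution: $49.45
Pre-tax total = $182.11 + $49.45 = $231.56
Taxable wages = $2,428.19 − $231.56 = $2,196.63
Federal withholding: $2,196.63 × 0.23 = $505.22
State income tax: $2,196.63 × 0.0669 = $146.95
Local income tax: $2,196.63 × 0.0164 = $36.02
State disability insurance: $2,428.19 × 0.018 = $43.71
OASDI: $2,428.19 × 0.0704 = $170.94
Medicare tax: $2,428.19 × 0.0155 = $37.64
AD&D insurance premium: $162.40
(Employer's $379.99 toward AD&D insurance premium is not withheld from the employee.)
Total deductions = $182.11 + $49.45 + $505.22 + $146.95 + $36.02 + $43.71 + $170.94 + $37.64 + $162.40 = $1,334.44
Net pay = $2,428.19 − $1,334.44 = $1,093.75

$1,093.75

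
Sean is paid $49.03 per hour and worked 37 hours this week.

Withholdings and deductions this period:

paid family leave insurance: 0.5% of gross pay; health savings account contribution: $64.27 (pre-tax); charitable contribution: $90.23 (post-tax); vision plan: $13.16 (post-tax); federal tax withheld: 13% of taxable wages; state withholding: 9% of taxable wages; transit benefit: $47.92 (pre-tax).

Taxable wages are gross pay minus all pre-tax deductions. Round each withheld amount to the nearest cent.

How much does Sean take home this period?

$1215.04

Gross pay: 37 × $49.03 = $1814.11
Transit benefit: $47.92
Health savings account contribution: $64.27
Pre-tax total = $47.92 + $64.27 = $112.19
Taxable wages = $1814.11 − $112.19 = $1701.92
State withholding: $1701.92 × 0.09 = $153.17
Federal tax withheld: $1701.92 × 0.13 = $221.25
Paid family leave insurance: $1814.11 × 0.005 = $9.07
Charitable contribution: $90.23
Vision plan: $13.16
Total deductions = $47.92 + $64.27 + $153.17 + $221.25 + $9.07 + $90.23 + $13.16 = $599.07
Net pay = $1814.11 − $599.07 = $1215.04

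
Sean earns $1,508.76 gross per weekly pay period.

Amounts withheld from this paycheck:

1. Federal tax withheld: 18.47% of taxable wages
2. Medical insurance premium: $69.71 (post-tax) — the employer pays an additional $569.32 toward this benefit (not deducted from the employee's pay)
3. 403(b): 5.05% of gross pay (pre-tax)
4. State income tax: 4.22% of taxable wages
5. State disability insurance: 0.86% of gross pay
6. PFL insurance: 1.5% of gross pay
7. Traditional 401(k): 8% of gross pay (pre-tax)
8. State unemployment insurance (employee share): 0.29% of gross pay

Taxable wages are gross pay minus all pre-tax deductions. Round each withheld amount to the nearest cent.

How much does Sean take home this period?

$904.51

Traditional 401(k): $1,508.76 × 0.08 = $120.70
403(b): $1,508.76 × 0.0505 = $76.19
Pre-tax total = $120.70 + $76.19 = $196.89
Taxable wages = $1,508.76 − $196.89 = $1,311.87
Federal tax withheld: $1,311.87 × 0.1847 = $242.30
State income tax: $1,311.87 × 0.0422 = $55.36
PFL insurance: $1,508.76 × 0.015 = $22.63
State disability insurance: $1,508.76 × 0.0086 = $12.98
State unemployment insurance (employee share): $1,508.76 × 0.0029 = $4.38
Medical insurance premium: $69.71
(Employer's $569.32 toward medical insurance premium is not withheld from the employee.)
Total deductions = $120.70 + $76.19 + $242.30 + $55.36 + $22.63 + $12.98 + $4.38 + $69.71 = $604.25
Net pay = $1,508.76 − $604.25 = $904.51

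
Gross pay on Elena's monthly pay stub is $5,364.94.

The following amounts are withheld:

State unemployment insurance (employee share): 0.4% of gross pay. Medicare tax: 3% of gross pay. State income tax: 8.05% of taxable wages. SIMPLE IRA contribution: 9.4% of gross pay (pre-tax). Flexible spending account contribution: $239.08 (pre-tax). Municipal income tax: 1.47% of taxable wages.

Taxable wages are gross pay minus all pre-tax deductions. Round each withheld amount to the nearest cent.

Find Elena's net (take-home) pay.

SIMPLE IRA contribution: $5,364.94 × 0.094 = $504.30
Flexible spending account contribution: $239.08
Pre-tax total = $504.30 + $239.08 = $743.38
Taxable wages = $5,364.94 − $743.38 = $4,621.56
State income tax: $4,621.56 × 0.0805 = $372.04
Municipal income tax: $4,621.56 × 0.0147 = $67.94
State unemployment insurance (employee share): $5,364.94 × 0.004 = $21.46
Medicare tax: $5,364.94 × 0.03 = $160.95
Total deductions = $504.30 + $239.08 + $372.04 + $67.94 + $21.46 + $160.95 = $1,365.77
Net pay = $5,364.94 − $1,365.77 = $3,999.17

$3,999.17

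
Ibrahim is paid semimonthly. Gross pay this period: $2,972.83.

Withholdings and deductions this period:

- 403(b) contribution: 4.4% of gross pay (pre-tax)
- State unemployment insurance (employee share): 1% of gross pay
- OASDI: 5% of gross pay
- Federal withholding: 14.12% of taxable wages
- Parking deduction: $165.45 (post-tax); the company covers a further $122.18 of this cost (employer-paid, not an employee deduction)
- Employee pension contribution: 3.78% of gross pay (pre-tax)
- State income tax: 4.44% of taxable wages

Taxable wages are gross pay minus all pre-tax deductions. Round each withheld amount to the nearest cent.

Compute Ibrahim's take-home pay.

$1,879.21

403(b) contribution: $2,972.83 × 0.044 = $130.80
Employee pension contribution: $2,972.83 × 0.0378 = $112.37
Pre-tax total = $130.80 + $112.37 = $243.17
Taxable wages = $2,972.83 − $243.17 = $2,729.66
State income tax: $2,729.66 × 0.0444 = $121.20
Federal withholding: $2,729.66 × 0.1412 = $385.43
State unemployment insurance (employee share): $2,972.83 × 0.01 = $29.73
OASDI: $2,972.83 × 0.05 = $148.64
Parking deduction: $165.45
(Employer's $122.18 toward parking deduction is not withheld from the employee.)
Total deductions = $130.80 + $112.37 + $121.20 + $385.43 + $29.73 + $148.64 + $165.45 = $1,093.62
Net pay = $2,972.83 − $1,093.62 = $1,879.21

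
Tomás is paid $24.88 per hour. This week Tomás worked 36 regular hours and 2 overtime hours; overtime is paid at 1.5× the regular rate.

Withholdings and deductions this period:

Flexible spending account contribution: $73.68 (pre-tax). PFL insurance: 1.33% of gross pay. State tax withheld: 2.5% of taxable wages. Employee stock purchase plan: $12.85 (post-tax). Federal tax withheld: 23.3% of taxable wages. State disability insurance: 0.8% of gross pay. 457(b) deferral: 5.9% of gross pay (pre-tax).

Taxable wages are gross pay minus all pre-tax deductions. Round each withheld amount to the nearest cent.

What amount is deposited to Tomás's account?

$589.31

Regular pay: 36 × $24.88 = $895.68
Overtime pay: 2 × $24.88 × 1.5 = $74.64
Gross pay = $895.68 + $74.64 = $970.32
457(b) deferral: $970.32 × 0.059 = $57.25
Flexible spending account contribution: $73.68
Pre-tax total = $57.25 + $73.68 = $130.93
Taxable wages = $970.32 − $130.93 = $839.39
Federal tax withheld: $839.39 × 0.233 = $195.58
State tax withheld: $839.39 × 0.025 = $20.98
PFL insurance: $970.32 × 0.0133 = $12.91
State disability insurance: $970.32 × 0.008 = $7.76
Employee stock purchase plan: $12.85
Total deductions = $57.25 + $73.68 + $195.58 + $20.98 + $12.91 + $7.76 + $12.85 = $381.01
Net pay = $970.32 − $381.01 = $589.31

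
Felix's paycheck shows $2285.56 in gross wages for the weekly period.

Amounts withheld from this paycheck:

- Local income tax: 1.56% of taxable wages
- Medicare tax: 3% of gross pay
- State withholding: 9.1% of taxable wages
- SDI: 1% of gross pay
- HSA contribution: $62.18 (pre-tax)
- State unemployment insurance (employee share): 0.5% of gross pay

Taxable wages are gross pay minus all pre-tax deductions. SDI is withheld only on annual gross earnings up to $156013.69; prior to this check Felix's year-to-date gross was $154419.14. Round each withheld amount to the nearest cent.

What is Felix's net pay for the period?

HSA contribution: $62.18
Taxable wages = $2285.56 − $62.18 = $2223.38
Local income tax: $2223.38 × 0.0156 = $34.68
State withholding: $2223.38 × 0.091 = $202.33
Medicare tax: $2285.56 × 0.03 = $68.57
SDI: only $156013.69 − $154419.14 = $1594.55 of this check is subject → $1594.55 × 0.01 = $15.95
State unemployment insurance (employee share): $2285.56 × 0.005 = $11.43
Total deductions = $62.18 + $34.68 + $202.33 + $68.57 + $15.95 + $11.43 = $395.14
Net pay = $2285.56 − $395.14 = $1890.42

$1890.42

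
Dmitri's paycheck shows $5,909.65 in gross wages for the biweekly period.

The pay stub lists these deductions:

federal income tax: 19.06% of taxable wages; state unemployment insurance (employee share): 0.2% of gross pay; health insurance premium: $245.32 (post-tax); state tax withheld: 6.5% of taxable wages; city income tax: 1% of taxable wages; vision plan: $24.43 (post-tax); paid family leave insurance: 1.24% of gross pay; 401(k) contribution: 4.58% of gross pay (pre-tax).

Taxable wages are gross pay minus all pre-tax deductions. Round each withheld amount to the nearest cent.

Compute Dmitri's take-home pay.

$3,786.43

401(k) contribution: $5,909.65 × 0.0458 = $270.66
Taxable wages = $5,909.65 − $270.66 = $5,638.99
City income tax: $5,638.99 × 0.01 = $56.39
State tax withheld: $5,638.99 × 0.065 = $366.53
Federal income tax: $5,638.99 × 0.1906 = $1,074.79
Paid family leave insurance: $5,909.65 × 0.0124 = $73.28
State unemployment insurance (employee share): $5,909.65 × 0.002 = $11.82
Vision plan: $24.43
Health insurance premium: $245.32
Total deductions = $270.66 + $56.39 + $366.53 + $1,074.79 + $73.28 + $11.82 + $24.43 + $245.32 = $2,123.22
Net pay = $5,909.65 − $2,123.22 = $3,786.43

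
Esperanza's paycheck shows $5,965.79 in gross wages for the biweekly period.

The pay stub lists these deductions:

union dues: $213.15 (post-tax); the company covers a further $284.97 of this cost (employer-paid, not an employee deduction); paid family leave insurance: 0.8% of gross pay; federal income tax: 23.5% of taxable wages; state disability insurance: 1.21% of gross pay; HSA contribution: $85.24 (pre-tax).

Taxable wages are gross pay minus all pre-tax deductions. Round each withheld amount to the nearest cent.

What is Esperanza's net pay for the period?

$4,165.55

HSA contribution: $85.24
Taxable wages = $5,965.79 − $85.24 = $5,880.55
Federal income tax: $5,880.55 × 0.235 = $1,381.93
State disability insurance: $5,965.79 × 0.0121 = $72.19
Paid family leave insurance: $5,965.79 × 0.008 = $47.73
Union dues: $213.15
(Employer's $284.97 toward union dues is not withheld from the employee.)
Total deductions = $85.24 + $1,381.93 + $72.19 + $47.73 + $213.15 = $1,800.24
Net pay = $5,965.79 − $1,800.24 = $4,165.55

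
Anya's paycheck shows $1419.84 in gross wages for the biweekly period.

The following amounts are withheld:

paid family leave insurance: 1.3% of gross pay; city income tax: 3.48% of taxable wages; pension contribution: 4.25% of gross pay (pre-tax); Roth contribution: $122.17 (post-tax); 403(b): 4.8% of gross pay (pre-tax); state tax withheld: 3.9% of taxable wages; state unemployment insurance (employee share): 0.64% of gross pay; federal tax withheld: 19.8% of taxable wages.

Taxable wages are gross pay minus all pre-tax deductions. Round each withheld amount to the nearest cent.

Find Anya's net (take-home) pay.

$790.64

Pension contribution: $1419.84 × 0.0425 = $60.34
403(b): $1419.84 × 0.048 = $68.15
Pre-tax total = $60.34 + $68.15 = $128.49
Taxable wages = $1419.84 − $128.49 = $1291.35
City income tax: $1291.35 × 0.0348 = $44.94
Federal tax withheld: $1291.35 × 0.198 = $255.69
State tax withheld: $1291.35 × 0.039 = $50.36
State unemployment insurance (employee share): $1419.84 × 0.0064 = $9.09
Paid family leave insurance: $1419.84 × 0.013 = $18.46
Roth contribution: $122.17
Total deductions = $60.34 + $68.15 + $44.94 + $255.69 + $50.36 + $9.09 + $18.46 + $122.17 = $629.20
Net pay = $1419.84 − $629.20 = $790.64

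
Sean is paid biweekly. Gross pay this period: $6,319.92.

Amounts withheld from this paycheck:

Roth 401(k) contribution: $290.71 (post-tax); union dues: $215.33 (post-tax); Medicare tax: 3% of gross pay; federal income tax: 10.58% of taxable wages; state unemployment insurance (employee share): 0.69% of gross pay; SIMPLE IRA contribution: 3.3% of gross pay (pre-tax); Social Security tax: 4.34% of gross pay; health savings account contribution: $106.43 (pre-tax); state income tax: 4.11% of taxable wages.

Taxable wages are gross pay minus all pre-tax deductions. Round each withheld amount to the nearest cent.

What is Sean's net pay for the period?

$4,109.28

SIMPLE IRA contribution: $6,319.92 × 0.033 = $208.56
Health savings account contribution: $106.43
Pre-tax total = $208.56 + $106.43 = $314.99
Taxable wages = $6,319.92 − $314.99 = $6,004.93
State income tax: $6,004.93 × 0.0411 = $246.80
Federal income tax: $6,004.93 × 0.1058 = $635.32
Social Security tax: $6,319.92 × 0.0434 = $274.28
State unemployment insurance (employee share): $6,319.92 × 0.0069 = $43.61
Medicare tax: $6,319.92 × 0.03 = $189.60
Union dues: $215.33
Roth 401(k) contribution: $290.71
Total deductions = $208.56 + $106.43 + $246.80 + $635.32 + $274.28 + $43.61 + $189.60 + $215.33 + $290.71 = $2,210.64
Net pay = $6,319.92 − $2,210.64 = $4,109.28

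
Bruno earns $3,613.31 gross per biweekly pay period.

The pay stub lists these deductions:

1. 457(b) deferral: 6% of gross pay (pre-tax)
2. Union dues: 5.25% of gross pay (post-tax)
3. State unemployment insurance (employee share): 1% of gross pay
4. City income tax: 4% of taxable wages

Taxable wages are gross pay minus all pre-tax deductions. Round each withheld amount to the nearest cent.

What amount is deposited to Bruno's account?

$3,034.82

457(b) deferral: $3,613.31 × 0.06 = $216.80
Taxable wages = $3,613.31 − $216.80 = $3,396.51
City income tax: $3,396.51 × 0.04 = $135.86
State unemployment insurance (employee share): $3,613.31 × 0.01 = $36.13
Union dues: $3,613.31 × 0.0525 = $189.70
Total deductions = $216.80 + $135.86 + $36.13 + $189.70 = $578.49
Net pay = $3,613.31 − $578.49 = $3,034.82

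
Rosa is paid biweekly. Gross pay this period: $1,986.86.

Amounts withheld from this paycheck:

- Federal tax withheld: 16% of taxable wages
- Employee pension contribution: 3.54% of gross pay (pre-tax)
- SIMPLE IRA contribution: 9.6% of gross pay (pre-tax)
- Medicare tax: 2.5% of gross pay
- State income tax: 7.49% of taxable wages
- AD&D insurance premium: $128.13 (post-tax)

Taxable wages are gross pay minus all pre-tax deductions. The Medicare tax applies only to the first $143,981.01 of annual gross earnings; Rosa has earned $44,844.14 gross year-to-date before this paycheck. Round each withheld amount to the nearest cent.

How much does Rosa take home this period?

Employee pension contribution: $1,986.86 × 0.0354 = $70.33
SIMPLE IRA contribution: $1,986.86 × 0.096 = $190.74
Pre-tax total = $70.33 + $190.74 = $261.07
Taxable wages = $1,986.86 − $261.07 = $1,725.79
Federal tax withheld: $1,725.79 × 0.16 = $276.13
State income tax: $1,725.79 × 0.0749 = $129.26
Medicare tax: cap not yet reached, full $1,986.86 is subject → $1,986.86 × 0.025 = $49.67
AD&D insurance premium: $128.13
Total deductions = $70.33 + $190.74 + $276.13 + $129.26 + $49.67 + $128.13 = $844.26
Net pay = $1,986.86 − $844.26 = $1,142.60

$1,142.60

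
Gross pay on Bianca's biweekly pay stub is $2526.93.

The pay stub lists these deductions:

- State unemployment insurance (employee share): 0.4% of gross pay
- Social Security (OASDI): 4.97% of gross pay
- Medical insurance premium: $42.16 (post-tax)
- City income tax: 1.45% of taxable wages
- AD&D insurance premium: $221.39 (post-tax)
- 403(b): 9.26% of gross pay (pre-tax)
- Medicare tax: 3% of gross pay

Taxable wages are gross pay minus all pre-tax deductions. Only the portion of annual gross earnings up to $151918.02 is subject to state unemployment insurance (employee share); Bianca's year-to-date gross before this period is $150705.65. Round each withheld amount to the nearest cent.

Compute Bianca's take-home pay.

403(b): $2526.93 × 0.0926 = $233.99
Taxable wages = $2526.93 − $233.99 = $2292.94
City income tax: $2292.94 × 0.0145 = $33.25
Medicare tax: $2526.93 × 0.03 = $75.81
State unemployment insurance (employee share): only $151918.02 − $150705.65 = $1212.37 of this check is subject → $1212.37 × 0.004 = $4.85
Social Security (OASDI): $2526.93 × 0.0497 = $125.59
Medical insurance premium: $42.16
AD&D insurance premium: $221.39
Total deductions = $233.99 + $33.25 + $75.81 + $4.85 + $125.59 + $42.16 + $221.39 = $737.04
Net pay = $2526.93 − $737.04 = $1789.89

$1789.89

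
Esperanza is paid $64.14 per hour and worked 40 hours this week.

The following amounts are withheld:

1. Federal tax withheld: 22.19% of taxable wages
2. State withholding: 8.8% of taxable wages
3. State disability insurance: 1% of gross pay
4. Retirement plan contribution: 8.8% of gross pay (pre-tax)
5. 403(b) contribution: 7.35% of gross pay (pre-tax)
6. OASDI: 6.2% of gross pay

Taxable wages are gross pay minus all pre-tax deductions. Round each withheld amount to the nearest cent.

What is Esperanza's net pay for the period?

$1299.86

Gross pay: 40 × $64.14 = $2565.60
Retirement plan contribution: $2565.60 × 0.088 = $225.77
403(b) contribution: $2565.60 × 0.0735 = $188.57
Pre-tax total = $225.77 + $188.57 = $414.34
Taxable wages = $2565.60 − $414.34 = $2151.26
Federal tax withheld: $2151.26 × 0.2219 = $477.36
State withholding: $2151.26 × 0.088 = $189.31
OASDI: $2565.60 × 0.062 = $159.07
State disability insurance: $2565.60 × 0.01 = $25.66
Total deductions = $225.77 + $188.57 + $477.36 + $189.31 + $159.07 + $25.66 = $1265.74
Net pay = $2565.60 − $1265.74 = $1299.86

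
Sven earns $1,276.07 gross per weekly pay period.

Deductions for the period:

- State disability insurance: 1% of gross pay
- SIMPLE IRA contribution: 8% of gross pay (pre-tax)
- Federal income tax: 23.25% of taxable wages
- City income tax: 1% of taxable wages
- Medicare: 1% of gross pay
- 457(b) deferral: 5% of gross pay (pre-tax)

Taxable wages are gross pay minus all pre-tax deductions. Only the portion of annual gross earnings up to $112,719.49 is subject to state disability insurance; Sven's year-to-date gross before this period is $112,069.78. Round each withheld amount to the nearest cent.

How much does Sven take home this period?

$821.70

457(b) deferral: $1,276.07 × 0.05 = $63.80
SIMPLE IRA contribution: $1,276.07 × 0.08 = $102.09
Pre-tax total = $63.80 + $102.09 = $165.89
Taxable wages = $1,276.07 − $165.89 = $1,110.18
Federal income tax: $1,110.18 × 0.2325 = $258.12
City income tax: $1,110.18 × 0.01 = $11.10
State disability insurance: only $112,719.49 − $112,069.78 = $649.71 of this check is subject → $649.71 × 0.01 = $6.50
Medicare: $1,276.07 × 0.01 = $12.76
Total deductions = $63.80 + $102.09 + $258.12 + $11.10 + $6.50 + $12.76 = $454.37
Net pay = $1,276.07 − $454.37 = $821.70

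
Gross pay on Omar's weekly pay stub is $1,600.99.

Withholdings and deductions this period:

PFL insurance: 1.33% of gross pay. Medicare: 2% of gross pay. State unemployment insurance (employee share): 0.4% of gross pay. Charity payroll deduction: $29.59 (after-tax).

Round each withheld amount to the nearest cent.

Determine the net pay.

$1,511.69

PFL insurance: $1,600.99 × 0.0133 = $21.29
State unemployment insurance (employee share): $1,600.99 × 0.004 = $6.40
Medicare: $1,600.99 × 0.02 = $32.02
Charity payroll deduction: $29.59
Total deductions = $21.29 + $6.40 + $32.02 + $29.59 = $89.30
Net pay = $1,600.99 − $89.30 = $1,511.69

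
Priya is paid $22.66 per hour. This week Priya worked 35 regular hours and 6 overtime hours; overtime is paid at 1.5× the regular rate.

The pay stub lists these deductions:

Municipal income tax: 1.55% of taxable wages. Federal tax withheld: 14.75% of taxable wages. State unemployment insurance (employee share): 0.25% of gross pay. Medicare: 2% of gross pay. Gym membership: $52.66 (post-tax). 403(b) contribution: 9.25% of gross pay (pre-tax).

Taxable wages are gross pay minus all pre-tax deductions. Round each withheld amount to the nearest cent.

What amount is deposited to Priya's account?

Regular pay: 35 × $22.66 = $793.10
Overtime pay: 6 × $22.66 × 1.5 = $203.94
Gross pay = $793.10 + $203.94 = $997.04
403(b) contribution: $997.04 × 0.0925 = $92.23
Taxable wages = $997.04 − $92.23 = $904.81
Municipal income tax: $904.81 × 0.0155 = $14.02
Federal tax withheld: $904.81 × 0.1475 = $133.46
Medicare: $997.04 × 0.02 = $19.94
State unemployment insurance (employee share): $997.04 × 0.0025 = $2.49
Gym membership: $52.66
Total deductions = $92.23 + $14.02 + $133.46 + $19.94 + $2.49 + $52.66 = $314.80
Net pay = $997.04 − $314.80 = $682.24

$682.24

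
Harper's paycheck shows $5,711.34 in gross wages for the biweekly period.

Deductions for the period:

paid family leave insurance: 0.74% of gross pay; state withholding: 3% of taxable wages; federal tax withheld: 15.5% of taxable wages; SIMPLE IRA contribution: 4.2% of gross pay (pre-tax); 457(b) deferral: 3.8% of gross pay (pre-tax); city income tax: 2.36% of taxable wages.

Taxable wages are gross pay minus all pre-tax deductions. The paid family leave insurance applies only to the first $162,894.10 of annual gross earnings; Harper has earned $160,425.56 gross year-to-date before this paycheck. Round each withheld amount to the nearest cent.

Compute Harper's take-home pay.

SIMPLE IRA contribution: $5,711.34 × 0.042 = $239.88
457(b) deferral: $5,711.34 × 0.038 = $217.03
Pre-tax total = $239.88 + $217.03 = $456.91
Taxable wages = $5,711.34 − $456.91 = $5,254.43
City income tax: $5,254.43 × 0.0236 = $124.00
State withholding: $5,254.43 × 0.03 = $157.63
Federal tax withheld: $5,254.43 × 0.155 = $814.44
Paid family leave insurance: only $162,894.10 − $160,425.56 = $2,468.54 of this check is subject → $2,468.54 × 0.0074 = $18.27
Total deductions = $239.88 + $217.03 + $124.00 + $157.63 + $814.44 + $18.27 = $1,571.25
Net pay = $5,711.34 − $1,571.25 = $4,140.09

$4,140.09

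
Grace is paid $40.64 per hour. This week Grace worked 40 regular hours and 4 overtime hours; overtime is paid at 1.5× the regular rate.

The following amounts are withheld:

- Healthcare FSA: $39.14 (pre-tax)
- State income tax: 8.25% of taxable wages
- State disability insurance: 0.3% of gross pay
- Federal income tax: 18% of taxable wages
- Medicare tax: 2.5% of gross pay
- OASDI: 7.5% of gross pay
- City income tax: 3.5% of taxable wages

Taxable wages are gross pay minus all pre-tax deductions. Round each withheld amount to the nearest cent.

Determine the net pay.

$1,093.23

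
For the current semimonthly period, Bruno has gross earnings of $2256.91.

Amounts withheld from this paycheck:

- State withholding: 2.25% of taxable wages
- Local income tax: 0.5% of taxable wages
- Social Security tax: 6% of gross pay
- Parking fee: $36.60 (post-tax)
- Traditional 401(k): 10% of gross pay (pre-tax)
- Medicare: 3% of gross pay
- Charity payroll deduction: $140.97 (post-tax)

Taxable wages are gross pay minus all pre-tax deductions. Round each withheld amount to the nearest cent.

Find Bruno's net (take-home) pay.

$1594.67

Traditional 401(k): $2256.91 × 0.1 = $225.69
Taxable wages = $2256.91 − $225.69 = $2031.22
State withholding: $2031.22 × 0.0225 = $45.70
Local income tax: $2031.22 × 0.005 = $10.16
Medicare: $2256.91 × 0.03 = $67.71
Social Security tax: $2256.91 × 0.06 = $135.41
Parking fee: $36.60
Charity payroll deduction: $140.97
Total deductions = $225.69 + $45.70 + $10.16 + $67.71 + $135.41 + $36.60 + $140.97 = $662.24
Net pay = $2256.91 − $662.24 = $1594.67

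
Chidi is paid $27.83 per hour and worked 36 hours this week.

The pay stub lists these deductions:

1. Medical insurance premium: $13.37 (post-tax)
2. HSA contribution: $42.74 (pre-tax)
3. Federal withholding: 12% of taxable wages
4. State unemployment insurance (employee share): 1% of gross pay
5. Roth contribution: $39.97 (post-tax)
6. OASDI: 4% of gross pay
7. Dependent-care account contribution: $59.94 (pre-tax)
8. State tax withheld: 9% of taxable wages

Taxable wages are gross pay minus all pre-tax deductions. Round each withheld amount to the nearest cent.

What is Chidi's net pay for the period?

Gross pay: 36 × $27.83 = $1,001.88
Dependent-care account contribution: $59.94
HSA contribution: $42.74
Pre-tax total = $59.94 + $42.74 = $102.68
Taxable wages = $1,001.88 − $102.68 = $899.20
State tax withheld: $899.20 × 0.09 = $80.93
Federal withholding: $899.20 × 0.12 = $107.90
OASDI: $1,001.88 × 0.04 = $40.08
State unemployment insurance (employee share): $1,001.88 × 0.01 = $10.02
Medical insurance premium: $13.37
Roth contribution: $39.97
Total deductions = $59.94 + $42.74 + $80.93 + $107.90 + $40.08 + $10.02 + $13.37 + $39.97 = $394.95
Net pay = $1,001.88 − $394.95 = $606.93

$606.93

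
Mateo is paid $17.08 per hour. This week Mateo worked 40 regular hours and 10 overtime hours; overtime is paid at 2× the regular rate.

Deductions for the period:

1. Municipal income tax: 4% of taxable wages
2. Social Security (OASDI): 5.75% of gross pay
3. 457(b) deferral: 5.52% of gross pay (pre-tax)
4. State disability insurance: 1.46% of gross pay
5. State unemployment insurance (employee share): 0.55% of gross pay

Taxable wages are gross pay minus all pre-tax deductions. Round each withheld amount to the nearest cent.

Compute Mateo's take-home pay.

Regular pay: 40 × $17.08 = $683.20
Overtime pay: 10 × $17.08 × 2 = $341.60
Gross pay = $683.20 + $341.60 = $1,024.80
457(b) deferral: $1,024.80 × 0.0552 = $56.57
Taxable wages = $1,024.80 − $56.57 = $968.23
Municipal income tax: $968.23 × 0.04 = $38.73
State unemployment insurance (employee share): $1,024.80 × 0.0055 = $5.64
State disability insurance: $1,024.80 × 0.0146 = $14.96
Social Security (OASDI): $1,024.80 × 0.0575 = $58.93
Total deductions = $56.57 + $38.73 + $5.64 + $14.96 + $58.93 = $174.83
Net pay = $1,024.80 − $174.83 = $849.97

$849.97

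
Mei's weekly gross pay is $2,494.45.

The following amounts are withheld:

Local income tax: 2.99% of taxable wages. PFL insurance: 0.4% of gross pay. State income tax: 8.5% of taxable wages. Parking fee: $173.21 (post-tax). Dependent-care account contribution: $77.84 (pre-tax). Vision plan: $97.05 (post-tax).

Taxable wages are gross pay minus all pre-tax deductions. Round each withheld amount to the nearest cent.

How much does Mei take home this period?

$1,858.70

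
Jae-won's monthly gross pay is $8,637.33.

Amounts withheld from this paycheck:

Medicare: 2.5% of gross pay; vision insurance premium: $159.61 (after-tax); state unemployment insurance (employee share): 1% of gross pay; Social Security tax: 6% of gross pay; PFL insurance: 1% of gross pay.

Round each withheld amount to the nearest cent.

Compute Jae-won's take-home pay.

$7,570.81

State unemployment insurance (employee share): $8,637.33 × 0.01 = $86.37
Social Security tax: $8,637.33 × 0.06 = $518.24
Medicare: $8,637.33 × 0.025 = $215.93
PFL insurance: $8,637.33 × 0.01 = $86.37
Vision insurance premium: $159.61
Total deductions = $86.37 + $518.24 + $215.93 + $86.37 + $159.61 = $1,066.52
Net pay = $8,637.33 − $1,066.52 = $7,570.81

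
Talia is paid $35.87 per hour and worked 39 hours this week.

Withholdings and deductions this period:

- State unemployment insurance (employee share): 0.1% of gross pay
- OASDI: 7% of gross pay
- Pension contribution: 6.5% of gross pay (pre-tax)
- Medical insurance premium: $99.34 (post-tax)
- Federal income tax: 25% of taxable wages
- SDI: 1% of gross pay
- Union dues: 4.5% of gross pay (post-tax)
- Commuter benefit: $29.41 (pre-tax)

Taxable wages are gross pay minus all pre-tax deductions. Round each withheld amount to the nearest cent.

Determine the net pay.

$683.33

Gross pay: 39 × $35.87 = $1398.93
Pension contribution: $1398.93 × 0.065 = $90.93
Commuter benefit: $29.41
Pre-tax total = $90.93 + $29.41 = $120.34
Taxable wages = $1398.93 − $120.34 = $1278.59
Federal income tax: $1278.59 × 0.25 = $319.65
SDI: $1398.93 × 0.01 = $13.99
State unemployment insurance (employee share): $1398.93 × 0.001 = $1.40
OASDI: $1398.93 × 0.07 = $97.93
Medical insurance premium: $99.34
Union dues: $1398.93 × 0.045 = $62.95
Total deductions = $90.93 + $29.41 + $319.65 + $13.99 + $1.40 + $97.93 + $99.34 + $62.95 = $715.60
Net pay = $1398.93 − $715.60 = $683.33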